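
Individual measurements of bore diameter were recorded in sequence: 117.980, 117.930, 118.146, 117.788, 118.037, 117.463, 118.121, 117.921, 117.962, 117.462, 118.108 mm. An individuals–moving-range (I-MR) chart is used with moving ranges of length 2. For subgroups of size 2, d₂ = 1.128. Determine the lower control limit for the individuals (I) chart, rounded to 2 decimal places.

X̄ = (117.980 + 117.930 + 118.146 + 117.788 + 118.037 + 117.463 + 118.121 + 117.921 + 117.962 + 117.462 + 118.108) / 11 = 117.9016
Moving ranges: 0.050, 0.216, 0.358, 0.249, 0.574, 0.658, 0.200, 0.041, 0.500, 0.646; M̄R̄ = 3.4920 / 10 = 0.3492
LCL = X̄ − 3·M̄R̄/d₂ = 117.9016 − 3 × 0.3492 / 1.128 = 116.9729

116.97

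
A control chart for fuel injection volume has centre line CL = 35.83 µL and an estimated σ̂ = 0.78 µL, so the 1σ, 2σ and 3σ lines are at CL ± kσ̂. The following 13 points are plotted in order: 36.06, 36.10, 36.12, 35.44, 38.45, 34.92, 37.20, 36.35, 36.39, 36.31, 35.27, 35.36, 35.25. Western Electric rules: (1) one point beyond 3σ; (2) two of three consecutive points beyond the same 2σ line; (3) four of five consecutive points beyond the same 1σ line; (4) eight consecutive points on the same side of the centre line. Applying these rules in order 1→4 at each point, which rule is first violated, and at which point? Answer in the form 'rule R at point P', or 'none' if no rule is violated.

Zone of each point (C = within 1σ̂, B = 1σ̂–2σ̂, A = 2σ̂–3σ̂, * = beyond 3σ̂; sign = side of CL): 1:+C, 2:+C, 3:+C, 4:-C, 5:+*, 6:-B, 7:+B, 8:+C, 9:+C, 10:+C, 11:-C, 12:-C, 13:-C
Rule 1 (one point beyond the 3σ limits) is satisfied at point 5.

rule 1 at point 5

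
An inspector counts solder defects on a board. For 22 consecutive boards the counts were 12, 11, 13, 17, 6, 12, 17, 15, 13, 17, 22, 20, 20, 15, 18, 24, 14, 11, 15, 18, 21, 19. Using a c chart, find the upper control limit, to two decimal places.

27.87

c̄ = (12 + 11 + 13 + 17 + 6 + 12 + 17 + 15 + 13 + 17 + 22 + 20 + 20 + 15 + 18 + 24 + 14 + 11 + 15 + 18 + 21 + 19) / 22 = 350 / 22 = 15.9091
UCL = c̄ + 3√c̄ = 15.9091 + 3 × √15.9091 = 15.9091 + 3 × 3.9886 = 27.8750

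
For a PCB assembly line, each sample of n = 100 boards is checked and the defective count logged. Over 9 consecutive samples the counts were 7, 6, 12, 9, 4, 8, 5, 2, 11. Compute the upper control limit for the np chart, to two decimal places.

p̄ = Σdᵢ / (k·n) = 64 / (9 × 100) = 0.07111
UCL = np̄ + 3·√(np̄(1−p̄)) = 7.1111 + 3 × √(7.1111×0.92889) = 7.1111 + 3 × 2.5701 = 14.8214

14.82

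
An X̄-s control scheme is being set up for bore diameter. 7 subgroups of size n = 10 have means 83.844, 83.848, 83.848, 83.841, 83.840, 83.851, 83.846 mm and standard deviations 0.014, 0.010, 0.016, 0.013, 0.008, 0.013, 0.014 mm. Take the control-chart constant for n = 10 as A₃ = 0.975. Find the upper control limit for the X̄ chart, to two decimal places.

83.86

X̄̄ = (83.844 + 83.848 + 83.848 + 83.841 + 83.840 + 83.851 + 83.846) / 7 = 83.8454
s̄ = (0.014 + 0.010 + 0.016 + 0.013 + 0.008 + 0.013 + 0.014) / 7 = 0.0126
UCL = X̄̄ + A₃·s̄ = 83.8454 + 0.975 × 0.0126 = 83.8577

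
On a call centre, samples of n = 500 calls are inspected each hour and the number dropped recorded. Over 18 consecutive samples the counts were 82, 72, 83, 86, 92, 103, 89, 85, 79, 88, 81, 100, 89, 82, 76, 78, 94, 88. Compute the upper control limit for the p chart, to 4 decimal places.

0.2225

p̄ = Σdᵢ / (k·n) = 1547 / (18 × 500) = 0.17189
UCL = p̄ + 3·√(p̄(1−p̄)/n) = 0.17189 + 3 × √(0.17189×0.82811/500) = 0.17189 + 3 × 0.01687 = 0.22251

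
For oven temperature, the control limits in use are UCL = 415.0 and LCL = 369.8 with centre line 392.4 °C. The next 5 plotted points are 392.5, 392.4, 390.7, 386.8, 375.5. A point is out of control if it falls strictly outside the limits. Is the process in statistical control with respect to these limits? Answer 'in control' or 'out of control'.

in control

All 5 points lie within [369.8, 415.0].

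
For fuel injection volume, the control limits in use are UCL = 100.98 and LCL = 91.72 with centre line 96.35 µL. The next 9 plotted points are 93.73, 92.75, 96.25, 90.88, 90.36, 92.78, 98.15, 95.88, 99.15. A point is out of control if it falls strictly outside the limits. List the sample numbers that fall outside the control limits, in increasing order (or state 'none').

Compare each point to [91.72, 100.98]: sample 4 = 90.88 < LCL; sample 5 = 90.36 < LCL.

4, 5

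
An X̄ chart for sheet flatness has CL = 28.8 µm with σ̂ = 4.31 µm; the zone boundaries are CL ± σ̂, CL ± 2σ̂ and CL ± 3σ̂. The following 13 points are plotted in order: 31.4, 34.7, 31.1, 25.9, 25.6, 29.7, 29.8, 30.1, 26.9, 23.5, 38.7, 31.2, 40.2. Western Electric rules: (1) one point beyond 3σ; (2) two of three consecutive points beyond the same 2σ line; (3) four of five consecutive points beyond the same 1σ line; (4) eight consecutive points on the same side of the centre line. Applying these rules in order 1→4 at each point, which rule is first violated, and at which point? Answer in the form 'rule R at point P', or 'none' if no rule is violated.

rule 2 at point 13

Zone of each point (C = within 1σ̂, B = 1σ̂–2σ̂, A = 2σ̂–3σ̂, * = beyond 3σ̂; sign = side of CL): 1:+C, 2:+B, 3:+C, 4:-C, 5:-C, 6:+C, 7:+C, 8:+C, 9:-C, 10:-B, 11:+A, 12:+C, 13:+A
Rule 2 (two of three consecutive points beyond the same 2σ limit) is satisfied at point 13.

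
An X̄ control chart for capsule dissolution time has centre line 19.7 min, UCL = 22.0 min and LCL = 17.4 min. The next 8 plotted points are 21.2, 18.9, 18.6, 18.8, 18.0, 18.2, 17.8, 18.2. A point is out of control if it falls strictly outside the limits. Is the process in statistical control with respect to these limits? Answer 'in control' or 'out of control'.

in control

All 8 points lie within [17.4, 22.0].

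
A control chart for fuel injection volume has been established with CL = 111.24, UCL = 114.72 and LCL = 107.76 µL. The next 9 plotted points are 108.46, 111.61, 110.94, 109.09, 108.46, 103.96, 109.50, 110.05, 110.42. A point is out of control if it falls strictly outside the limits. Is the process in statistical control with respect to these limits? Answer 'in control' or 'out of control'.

out of control

Compare each point to [107.76, 114.72]: sample 6 = 103.96 < LCL.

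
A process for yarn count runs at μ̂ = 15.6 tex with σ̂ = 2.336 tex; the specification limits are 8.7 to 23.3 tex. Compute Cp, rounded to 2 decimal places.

1.04

Cp = (USL − LSL) / (6σ̂) = (23.3 − 8.7) / (6 × 2.336) = 14.6000 / 14.0160 = 1.0417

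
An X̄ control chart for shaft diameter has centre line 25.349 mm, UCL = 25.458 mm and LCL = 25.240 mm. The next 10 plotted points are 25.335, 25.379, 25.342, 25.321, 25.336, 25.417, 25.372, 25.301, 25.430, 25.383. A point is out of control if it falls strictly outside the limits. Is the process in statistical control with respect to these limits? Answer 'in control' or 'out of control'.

in control

All 10 points lie within [25.240, 25.458].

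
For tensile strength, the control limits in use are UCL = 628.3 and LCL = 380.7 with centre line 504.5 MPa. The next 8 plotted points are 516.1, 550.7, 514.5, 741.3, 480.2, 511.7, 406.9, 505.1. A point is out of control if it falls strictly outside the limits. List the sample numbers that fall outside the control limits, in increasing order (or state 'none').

4

Compare each point to [380.7, 628.3]: sample 4 = 741.3 > UCL.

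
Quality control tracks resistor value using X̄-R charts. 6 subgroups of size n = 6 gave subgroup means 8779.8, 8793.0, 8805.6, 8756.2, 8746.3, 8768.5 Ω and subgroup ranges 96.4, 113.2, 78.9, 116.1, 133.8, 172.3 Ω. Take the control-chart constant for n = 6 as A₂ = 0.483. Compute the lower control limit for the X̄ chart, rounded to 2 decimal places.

8717.69

X̄̄ = (8779.8 + 8793.0 + 8805.6 + 8756.2 + 8746.3 + 8768.5) / 6 = 52649.4000 / 6 = 8774.9000
R̄ = (96.4 + 113.2 + 78.9 + 116.1 + 133.8 + 172.3) / 6 = 710.7000 / 6 = 118.4500
LCL = X̄̄ − A₂·R̄ = 8774.9000 − 0.483 × 118.4500 = 8717.6887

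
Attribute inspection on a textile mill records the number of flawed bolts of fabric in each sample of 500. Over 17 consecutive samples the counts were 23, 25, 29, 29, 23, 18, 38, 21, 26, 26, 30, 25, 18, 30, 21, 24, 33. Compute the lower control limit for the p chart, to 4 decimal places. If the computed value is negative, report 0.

p̄ = Σdᵢ / (k·n) = 439 / (17 × 500) = 0.05165
LCL = p̄ − 3·√(p̄(1−p̄)/n) = 0.05165 − 3 × 0.00990 = 0.02195

0.0220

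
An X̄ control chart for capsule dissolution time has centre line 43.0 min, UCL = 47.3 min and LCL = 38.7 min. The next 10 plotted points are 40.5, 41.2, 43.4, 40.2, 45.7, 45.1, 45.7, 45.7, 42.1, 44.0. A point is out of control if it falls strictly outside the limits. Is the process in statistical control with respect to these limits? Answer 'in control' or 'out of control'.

All 10 points lie within [38.7, 47.3].

in control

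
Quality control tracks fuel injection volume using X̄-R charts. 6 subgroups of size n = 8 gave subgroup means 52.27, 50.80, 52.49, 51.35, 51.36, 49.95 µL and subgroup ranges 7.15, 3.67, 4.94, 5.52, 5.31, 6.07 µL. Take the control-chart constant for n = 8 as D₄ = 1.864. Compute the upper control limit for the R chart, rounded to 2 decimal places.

10.15

R̄ = (7.15 + 3.67 + 4.94 + 5.52 + 5.31 + 6.07) / 6 = 32.6600 / 6 = 5.4433
UCL_R = D₄·R̄ = 1.864 × 5.4433 = 10.1464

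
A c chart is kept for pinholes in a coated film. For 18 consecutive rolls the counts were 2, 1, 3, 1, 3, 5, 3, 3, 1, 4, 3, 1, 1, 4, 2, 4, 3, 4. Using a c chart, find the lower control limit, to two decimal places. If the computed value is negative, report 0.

c̄ = (2 + 1 + 3 + 1 + 3 + 5 + 3 + 3 + 1 + 4 + 3 + 1 + 1 + 4 + 2 + 4 + 3 + 4) / 18 = 48 / 18 = 2.6667
LCL = c̄ − 3√c̄ = 2.6667 − 3 × 1.6330 = -2.2323 → 0 (cannot be negative)

0.00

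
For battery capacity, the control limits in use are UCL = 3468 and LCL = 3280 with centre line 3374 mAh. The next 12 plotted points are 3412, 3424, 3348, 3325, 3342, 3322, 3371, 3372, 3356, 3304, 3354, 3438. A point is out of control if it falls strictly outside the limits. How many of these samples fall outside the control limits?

All 12 points lie within [3280, 3468].

0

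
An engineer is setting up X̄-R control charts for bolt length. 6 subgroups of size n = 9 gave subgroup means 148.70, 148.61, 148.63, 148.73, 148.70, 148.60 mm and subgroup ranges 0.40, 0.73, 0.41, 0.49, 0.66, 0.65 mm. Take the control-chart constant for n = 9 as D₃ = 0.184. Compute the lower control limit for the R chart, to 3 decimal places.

R̄ = (0.40 + 0.73 + 0.41 + 0.49 + 0.66 + 0.65) / 6 = 3.3400 / 6 = 0.5567
LCL_R = D₃·R̄ = 0.184 × 0.5567 = 0.1024

0.102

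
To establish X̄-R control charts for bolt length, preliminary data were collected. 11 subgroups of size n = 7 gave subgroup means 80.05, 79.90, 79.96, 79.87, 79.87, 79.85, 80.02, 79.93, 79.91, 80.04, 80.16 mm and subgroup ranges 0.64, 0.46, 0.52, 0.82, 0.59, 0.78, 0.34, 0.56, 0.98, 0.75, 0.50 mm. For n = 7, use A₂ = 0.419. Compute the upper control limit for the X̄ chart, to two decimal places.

80.22

X̄̄ = (80.05 + 79.90 + 79.96 + 79.87 + 79.87 + 79.85 + 80.02 + 79.93 + 79.91 + 80.04 + 80.16) / 11 = 879.5600 / 11 = 79.9600
R̄ = (0.64 + 0.46 + 0.52 + 0.82 + 0.59 + 0.78 + 0.34 + 0.56 + 0.98 + 0.75 + 0.50) / 11 = 6.9400 / 11 = 0.6309
UCL = X̄̄ + A₂·R̄ = 79.9600 + 0.419 × 0.6309 = 80.2244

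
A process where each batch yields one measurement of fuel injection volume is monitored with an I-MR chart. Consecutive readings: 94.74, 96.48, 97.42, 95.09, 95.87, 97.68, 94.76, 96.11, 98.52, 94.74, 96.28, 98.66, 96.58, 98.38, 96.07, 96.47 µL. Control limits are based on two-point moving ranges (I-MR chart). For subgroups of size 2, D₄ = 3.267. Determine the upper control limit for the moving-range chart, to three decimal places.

6.223

Moving ranges: 1.74, 0.94, 2.33, 0.78, 1.81, 2.92, 1.35, 2.41, 3.78, 1.54, 2.38, 2.08, 1.80, 2.31, 0.40; M̄R̄ = 28.5700 / 15 = 1.9047
UCL_MR = D₄·M̄R̄ = 3.267 × 1.9047 = 6.2225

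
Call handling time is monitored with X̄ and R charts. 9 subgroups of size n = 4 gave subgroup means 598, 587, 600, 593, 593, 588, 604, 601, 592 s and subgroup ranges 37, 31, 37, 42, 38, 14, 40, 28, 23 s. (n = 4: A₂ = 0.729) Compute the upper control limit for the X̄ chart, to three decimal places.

618.601

X̄̄ = (598 + 587 + 600 + 593 + 593 + 588 + 604 + 601 + 592) / 9 = 5356.0000 / 9 = 595.1111
R̄ = (37 + 31 + 37 + 42 + 38 + 14 + 40 + 28 + 23) / 9 = 290.0000 / 9 = 32.2222
UCL = X̄̄ + A₂·R̄ = 595.1111 + 0.729 × 32.2222 = 618.6011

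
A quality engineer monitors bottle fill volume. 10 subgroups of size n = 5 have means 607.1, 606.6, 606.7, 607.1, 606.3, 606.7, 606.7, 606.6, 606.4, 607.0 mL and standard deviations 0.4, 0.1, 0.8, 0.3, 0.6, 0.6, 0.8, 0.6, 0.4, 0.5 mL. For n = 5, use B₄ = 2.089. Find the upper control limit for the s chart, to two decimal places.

s̄ = (0.4 + 0.1 + 0.8 + 0.3 + 0.6 + 0.6 + 0.8 + 0.6 + 0.4 + 0.5) / 10 = 0.5100
UCL_s = B₄·s̄ = 2.089 × 0.5100 = 1.0654

1.07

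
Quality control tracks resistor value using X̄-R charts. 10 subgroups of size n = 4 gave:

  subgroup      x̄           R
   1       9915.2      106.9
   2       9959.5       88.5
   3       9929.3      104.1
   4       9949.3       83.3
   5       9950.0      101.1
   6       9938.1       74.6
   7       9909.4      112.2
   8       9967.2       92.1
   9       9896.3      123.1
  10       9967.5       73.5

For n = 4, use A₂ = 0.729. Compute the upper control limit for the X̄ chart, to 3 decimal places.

X̄̄ = (9915.2 + 9959.5 + 9929.3 + 9949.3 + 9950.0 + 9938.1 + 9909.4 + 9967.2 + 9896.3 + 9967.5) / 10 = 99381.8000 / 10 = 9938.1800
R̄ = (106.9 + 88.5 + 104.1 + 83.3 + 101.1 + 74.6 + 112.2 + 92.1 + 123.1 + 73.5) / 10 = 959.4000 / 10 = 95.9400
UCL = X̄̄ + A₂·R̄ = 9938.1800 + 0.729 × 95.9400 = 10008.1203

10008.120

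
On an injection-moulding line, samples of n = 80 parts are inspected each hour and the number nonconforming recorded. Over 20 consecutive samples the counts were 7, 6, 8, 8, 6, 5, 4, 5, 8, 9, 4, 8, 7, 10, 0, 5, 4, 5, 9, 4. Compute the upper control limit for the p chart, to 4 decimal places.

0.1653

p̄ = Σdᵢ / (k·n) = 122 / (20 × 80) = 0.07625
UCL = p̄ + 3·√(p̄(1−p̄)/n) = 0.07625 + 3 × √(0.07625×0.92375/80) = 0.07625 + 3 × 0.02967 = 0.16527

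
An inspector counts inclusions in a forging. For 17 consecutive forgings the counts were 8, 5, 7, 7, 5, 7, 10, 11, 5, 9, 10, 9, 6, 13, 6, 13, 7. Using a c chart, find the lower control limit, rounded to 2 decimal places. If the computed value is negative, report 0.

c̄ = (8 + 5 + 7 + 7 + 5 + 7 + 10 + 11 + 5 + 9 + 10 + 9 + 6 + 13 + 6 + 13 + 7) / 17 = 138 / 17 = 8.1176
LCL = c̄ − 3√c̄ = 8.1176 − 3 × 2.8491 = -0.4298 → 0 (cannot be negative)

0.00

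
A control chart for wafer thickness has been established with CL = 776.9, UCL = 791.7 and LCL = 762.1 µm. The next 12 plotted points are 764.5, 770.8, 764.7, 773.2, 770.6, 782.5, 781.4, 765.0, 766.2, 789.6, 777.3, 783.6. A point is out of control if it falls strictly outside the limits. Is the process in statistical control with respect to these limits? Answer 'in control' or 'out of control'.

in control

All 12 points lie within [762.1, 791.7].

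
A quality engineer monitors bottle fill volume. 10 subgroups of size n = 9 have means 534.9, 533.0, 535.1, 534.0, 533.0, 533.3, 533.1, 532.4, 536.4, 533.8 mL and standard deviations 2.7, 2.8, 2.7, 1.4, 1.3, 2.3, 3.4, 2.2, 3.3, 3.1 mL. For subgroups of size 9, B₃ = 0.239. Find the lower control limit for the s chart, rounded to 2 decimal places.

0.60

s̄ = (2.7 + 2.8 + 2.7 + 1.4 + 1.3 + 2.3 + 3.4 + 2.2 + 3.3 + 3.1) / 10 = 2.5200
LCL_s = B₃·s̄ = 0.239 × 2.5200 = 0.6023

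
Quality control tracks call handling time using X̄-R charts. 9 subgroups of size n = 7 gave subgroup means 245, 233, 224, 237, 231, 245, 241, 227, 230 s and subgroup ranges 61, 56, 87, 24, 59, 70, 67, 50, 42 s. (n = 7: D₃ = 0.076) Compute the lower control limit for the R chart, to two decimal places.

4.36

R̄ = (61 + 56 + 87 + 24 + 59 + 70 + 67 + 50 + 42) / 9 = 516.0000 / 9 = 57.3333
LCL_R = D₃·R̄ = 0.076 × 57.3333 = 4.3573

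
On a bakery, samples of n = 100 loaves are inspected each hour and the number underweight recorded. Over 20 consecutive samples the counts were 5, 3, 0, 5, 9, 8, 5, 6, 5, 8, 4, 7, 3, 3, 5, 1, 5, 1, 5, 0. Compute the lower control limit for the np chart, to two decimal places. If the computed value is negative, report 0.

0.00

p̄ = Σdᵢ / (k·n) = 88 / (20 × 100) = 0.04400
LCL = np̄ − 3·√(np̄(1−p̄)) = 4.4000 − 3 × 2.0510 = -1.7529 → 0 (negative, so LCL = 0)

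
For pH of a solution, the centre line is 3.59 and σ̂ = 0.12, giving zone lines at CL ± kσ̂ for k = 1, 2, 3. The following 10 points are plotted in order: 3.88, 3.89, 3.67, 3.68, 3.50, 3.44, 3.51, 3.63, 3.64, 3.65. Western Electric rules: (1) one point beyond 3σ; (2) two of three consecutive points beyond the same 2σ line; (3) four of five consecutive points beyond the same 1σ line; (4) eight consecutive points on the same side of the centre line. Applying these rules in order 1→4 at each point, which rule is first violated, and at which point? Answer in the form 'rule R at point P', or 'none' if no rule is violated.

rule 2 at point 2

Zone of each point (C = within 1σ̂, B = 1σ̂–2σ̂, A = 2σ̂–3σ̂, * = beyond 3σ̂; sign = side of CL): 1:+A, 2:+A, 3:+C, 4:+C, 5:-C, 6:-B, 7:-C, 8:+C, 9:+C, 10:+C
Rule 2 (two of three consecutive points beyond the same 2σ limit) is satisfied at point 2.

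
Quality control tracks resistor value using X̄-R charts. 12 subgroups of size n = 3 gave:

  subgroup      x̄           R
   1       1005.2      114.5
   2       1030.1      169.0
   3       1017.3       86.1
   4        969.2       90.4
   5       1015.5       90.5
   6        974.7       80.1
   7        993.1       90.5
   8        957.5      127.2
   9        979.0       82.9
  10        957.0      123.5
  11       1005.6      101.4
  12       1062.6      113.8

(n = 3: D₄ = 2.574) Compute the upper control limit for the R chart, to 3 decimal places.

R̄ = (114.5 + 169.0 + 86.1 + 90.4 + 90.5 + 80.1 + 90.5 + 127.2 + 82.9 + 123.5 + 101.4 + 113.8) / 12 = 1269.9000 / 12 = 105.8250
UCL_R = D₄·R̄ = 2.574 × 105.8250 = 272.3936

272.394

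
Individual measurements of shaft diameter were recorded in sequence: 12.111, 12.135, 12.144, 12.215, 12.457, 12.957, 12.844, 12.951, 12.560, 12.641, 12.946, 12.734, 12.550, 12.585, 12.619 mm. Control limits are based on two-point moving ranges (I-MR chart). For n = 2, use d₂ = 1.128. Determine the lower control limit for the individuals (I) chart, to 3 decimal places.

X̄ = (12.111 + 12.135 + 12.144 + 12.215 + 12.457 + 12.957 + 12.844 + 12.951 + 12.560 + 12.641 + 12.946 + 12.734 + 12.550 + 12.585 + 12.619) / 15 = 12.5633
Moving ranges: 0.024, 0.009, 0.071, 0.242, 0.500, 0.113, 0.107, 0.391, 0.081, 0.305, 0.212, 0.184, 0.035, 0.034; M̄R̄ = 2.3080 / 14 = 0.1649
LCL = X̄ − 3·M̄R̄/d₂ = 12.5633 − 3 × 0.1649 / 1.128 = 12.1248

12.125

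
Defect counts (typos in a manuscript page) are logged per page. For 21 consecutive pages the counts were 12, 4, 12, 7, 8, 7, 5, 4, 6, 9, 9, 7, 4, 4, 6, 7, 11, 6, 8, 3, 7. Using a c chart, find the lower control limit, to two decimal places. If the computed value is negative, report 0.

0.00

c̄ = (12 + 4 + 12 + 7 + 8 + 7 + 5 + 4 + 6 + 9 + 9 + 7 + 4 + 4 + 6 + 7 + 11 + 6 + 8 + 3 + 7) / 21 = 146 / 21 = 6.9524
LCL = c̄ − 3√c̄ = 6.9524 − 3 × 2.6367 = -0.9578 → 0 (cannot be negative)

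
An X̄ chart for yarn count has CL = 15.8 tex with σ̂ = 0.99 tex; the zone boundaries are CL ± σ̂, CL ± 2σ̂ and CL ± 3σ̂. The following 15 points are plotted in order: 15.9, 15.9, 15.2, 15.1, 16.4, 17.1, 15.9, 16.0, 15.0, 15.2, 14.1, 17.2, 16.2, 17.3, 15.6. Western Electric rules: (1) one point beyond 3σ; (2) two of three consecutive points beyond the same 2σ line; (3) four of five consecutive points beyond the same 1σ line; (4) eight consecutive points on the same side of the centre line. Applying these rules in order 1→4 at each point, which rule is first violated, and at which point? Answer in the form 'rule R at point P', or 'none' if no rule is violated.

none

Zone of each point (C = within 1σ̂, B = 1σ̂–2σ̂, A = 2σ̂–3σ̂, * = beyond 3σ̂; sign = side of CL): 1:+C, 2:+C, 3:-C, 4:-C, 5:+C, 6:+B, 7:+C, 8:+C, 9:-C, 10:-C, 11:-B, 12:+B, 13:+C, 14:+B, 15:-C
No rule fires across all 15 points.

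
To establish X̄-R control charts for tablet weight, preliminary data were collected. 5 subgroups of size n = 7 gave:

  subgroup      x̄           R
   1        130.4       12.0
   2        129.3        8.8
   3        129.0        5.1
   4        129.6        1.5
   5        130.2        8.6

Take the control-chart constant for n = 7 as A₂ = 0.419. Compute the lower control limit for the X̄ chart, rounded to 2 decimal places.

126.68

X̄̄ = (130.4 + 129.3 + 129.0 + 129.6 + 130.2) / 5 = 648.5000 / 5 = 129.7000
R̄ = (12.0 + 8.8 + 5.1 + 1.5 + 8.6) / 5 = 36.0000 / 5 = 7.2000
LCL = X̄̄ − A₂·R̄ = 129.7000 − 0.419 × 7.2000 = 126.6832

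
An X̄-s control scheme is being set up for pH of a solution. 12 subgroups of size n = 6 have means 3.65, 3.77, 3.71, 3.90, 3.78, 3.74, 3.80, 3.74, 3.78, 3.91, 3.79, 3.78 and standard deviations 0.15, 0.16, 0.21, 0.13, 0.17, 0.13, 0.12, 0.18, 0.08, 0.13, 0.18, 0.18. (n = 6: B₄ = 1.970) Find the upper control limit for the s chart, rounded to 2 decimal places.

s̄ = (0.15 + 0.16 + 0.21 + 0.13 + 0.17 + 0.13 + 0.12 + 0.18 + 0.08 + 0.13 + 0.18 + 0.18) / 12 = 0.1517
UCL_s = B₄·s̄ = 1.970 × 0.1517 = 0.2988

0.30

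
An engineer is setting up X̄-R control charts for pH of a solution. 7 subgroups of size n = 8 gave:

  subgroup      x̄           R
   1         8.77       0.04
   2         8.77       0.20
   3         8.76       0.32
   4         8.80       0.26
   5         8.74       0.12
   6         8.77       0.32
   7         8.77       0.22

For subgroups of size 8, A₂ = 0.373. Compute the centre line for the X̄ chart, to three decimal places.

8.769

X̄̄ = (8.77 + 8.77 + 8.76 + 8.80 + 8.74 + 8.77 + 8.77) / 7 = 61.3800 / 7 = 8.7686
CL = X̄̄ = 8.7686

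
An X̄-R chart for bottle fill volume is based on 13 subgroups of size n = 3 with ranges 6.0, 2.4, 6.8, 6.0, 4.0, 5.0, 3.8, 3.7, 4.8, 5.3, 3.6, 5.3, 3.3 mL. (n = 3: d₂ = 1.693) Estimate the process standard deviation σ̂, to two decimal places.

2.73

R̄ = (6.0 + 2.4 + 6.8 + 6.0 + 4.0 + 5.0 + 3.8 + 3.7 + 4.8 + 5.3 + 3.6 + 5.3 + 3.3) / 13 = 4.6154
σ̂ = R̄ / d₂ = 4.6154 / 1.693 = 2.7262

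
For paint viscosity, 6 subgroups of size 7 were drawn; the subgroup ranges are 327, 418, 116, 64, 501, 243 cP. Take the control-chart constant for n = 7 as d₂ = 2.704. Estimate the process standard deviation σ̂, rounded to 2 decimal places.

102.87

R̄ = (327 + 418 + 116 + 64 + 501 + 243) / 6 = 278.1667
σ̂ = R̄ / d₂ = 278.1667 / 2.704 = 102.8723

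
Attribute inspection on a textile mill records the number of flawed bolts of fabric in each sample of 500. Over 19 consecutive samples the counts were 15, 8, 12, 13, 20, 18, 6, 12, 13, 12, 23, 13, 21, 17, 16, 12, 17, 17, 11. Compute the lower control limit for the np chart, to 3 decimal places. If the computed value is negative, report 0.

3.260

p̄ = Σdᵢ / (k·n) = 276 / (19 × 500) = 0.02905
LCL = np̄ − 3·√(np̄(1−p̄)) = 14.5263 − 3 × 3.7556 = 3.2596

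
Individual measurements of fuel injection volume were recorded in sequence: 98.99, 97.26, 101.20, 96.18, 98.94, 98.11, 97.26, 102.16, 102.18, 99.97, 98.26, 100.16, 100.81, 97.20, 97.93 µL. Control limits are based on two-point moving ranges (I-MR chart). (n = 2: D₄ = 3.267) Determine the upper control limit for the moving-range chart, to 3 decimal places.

7.201

Moving ranges: 1.73, 3.94, 5.02, 2.76, 0.83, 0.85, 4.90, 0.02, 2.21, 1.71, 1.90, 0.65, 3.61, 0.73; M̄R̄ = 30.8600 / 14 = 2.2043
UCL_MR = D₄·M̄R̄ = 3.267 × 2.2043 = 7.2014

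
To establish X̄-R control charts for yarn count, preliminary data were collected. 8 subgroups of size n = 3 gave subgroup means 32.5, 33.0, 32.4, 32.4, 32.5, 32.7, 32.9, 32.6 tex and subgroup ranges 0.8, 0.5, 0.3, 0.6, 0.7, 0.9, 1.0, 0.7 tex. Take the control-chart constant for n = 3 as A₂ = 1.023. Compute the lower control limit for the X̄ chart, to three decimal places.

X̄̄ = (32.5 + 33.0 + 32.4 + 32.4 + 32.5 + 32.7 + 32.9 + 32.6) / 8 = 261.0000 / 8 = 32.6250
R̄ = (0.8 + 0.5 + 0.3 + 0.6 + 0.7 + 0.9 + 1.0 + 0.7) / 8 = 5.5000 / 8 = 0.6875
LCL = X̄̄ − A₂·R̄ = 32.6250 − 1.023 × 0.6875 = 31.9217

31.922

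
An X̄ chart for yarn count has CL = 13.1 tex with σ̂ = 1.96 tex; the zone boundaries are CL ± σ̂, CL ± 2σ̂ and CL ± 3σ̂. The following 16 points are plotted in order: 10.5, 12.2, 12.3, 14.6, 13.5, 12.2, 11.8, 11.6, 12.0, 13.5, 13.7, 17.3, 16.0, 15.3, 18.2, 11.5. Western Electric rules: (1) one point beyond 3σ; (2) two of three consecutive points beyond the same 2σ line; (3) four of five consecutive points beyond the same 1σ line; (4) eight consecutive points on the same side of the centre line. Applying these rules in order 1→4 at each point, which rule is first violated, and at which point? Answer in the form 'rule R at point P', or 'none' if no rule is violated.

rule 3 at point 15

Zone of each point (C = within 1σ̂, B = 1σ̂–2σ̂, A = 2σ̂–3σ̂, * = beyond 3σ̂; sign = side of CL): 1:-B, 2:-C, 3:-C, 4:+C, 5:+C, 6:-C, 7:-C, 8:-C, 9:-C, 10:+C, 11:+C, 12:+A, 13:+B, 14:+B, 15:+A, 16:-C
Rule 3 (four of five consecutive points beyond the same 1σ limit) is satisfied at point 15.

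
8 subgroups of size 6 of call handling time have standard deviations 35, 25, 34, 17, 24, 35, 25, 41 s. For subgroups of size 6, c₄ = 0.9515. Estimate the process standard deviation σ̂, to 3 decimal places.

31.004

s̄ = (35 + 25 + 34 + 17 + 24 + 35 + 25 + 41) / 8 = 29.5000
σ̂ = s̄ / c₄ = 29.5000 / 0.9515 = 31.0037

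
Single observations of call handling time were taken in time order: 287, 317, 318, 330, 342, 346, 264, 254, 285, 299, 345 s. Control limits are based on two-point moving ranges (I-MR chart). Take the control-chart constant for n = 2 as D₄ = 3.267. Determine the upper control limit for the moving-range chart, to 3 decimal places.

79.061

Moving ranges: 30, 1, 12, 12, 4, 82, 10, 31, 14, 46; M̄R̄ = 242.0000 / 10 = 24.2000
UCL_MR = D₄·M̄R̄ = 3.267 × 24.2000 = 79.0614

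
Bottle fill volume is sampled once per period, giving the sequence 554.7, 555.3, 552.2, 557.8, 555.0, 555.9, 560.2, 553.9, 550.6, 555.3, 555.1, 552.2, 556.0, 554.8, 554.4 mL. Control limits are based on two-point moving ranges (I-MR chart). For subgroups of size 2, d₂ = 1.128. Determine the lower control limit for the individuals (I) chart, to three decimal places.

X̄ = (554.7 + 555.3 + 552.2 + 557.8 + 555.0 + 555.9 + 560.2 + 553.9 + 550.6 + 555.3 + 555.1 + 552.2 + 556.0 + 554.8 + 554.4) / 15 = 554.8933
Moving ranges: 0.6, 3.1, 5.6, 2.8, 0.9, 4.3, 6.3, 3.3, 4.7, 0.2, 2.9, 3.8, 1.2, 0.4; M̄R̄ = 40.1000 / 14 = 2.8643
LCL = X̄ − 3·M̄R̄/d₂ = 554.8933 − 3 × 2.8643 / 1.128 = 547.2756

547.276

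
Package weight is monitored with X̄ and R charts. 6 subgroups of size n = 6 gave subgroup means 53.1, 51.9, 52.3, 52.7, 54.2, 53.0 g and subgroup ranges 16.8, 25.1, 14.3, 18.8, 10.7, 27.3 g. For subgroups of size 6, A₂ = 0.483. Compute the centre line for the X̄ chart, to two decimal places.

52.87

X̄̄ = (53.1 + 51.9 + 52.3 + 52.7 + 54.2 + 53.0) / 6 = 317.2000 / 6 = 52.8667
CL = X̄̄ = 52.8667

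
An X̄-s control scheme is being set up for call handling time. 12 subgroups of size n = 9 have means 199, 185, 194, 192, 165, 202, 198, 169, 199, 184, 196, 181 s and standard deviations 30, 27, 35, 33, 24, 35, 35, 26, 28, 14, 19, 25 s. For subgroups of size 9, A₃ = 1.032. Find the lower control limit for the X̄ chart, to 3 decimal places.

160.201

X̄̄ = (199 + 185 + 194 + 192 + 165 + 202 + 198 + 169 + 199 + 184 + 196 + 181) / 12 = 188.6667
s̄ = (30 + 27 + 35 + 33 + 24 + 35 + 35 + 26 + 28 + 14 + 19 + 25) / 12 = 27.5833
LCL = X̄̄ − A₃·s̄ = 188.6667 − 1.032 × 27.5833 = 160.2007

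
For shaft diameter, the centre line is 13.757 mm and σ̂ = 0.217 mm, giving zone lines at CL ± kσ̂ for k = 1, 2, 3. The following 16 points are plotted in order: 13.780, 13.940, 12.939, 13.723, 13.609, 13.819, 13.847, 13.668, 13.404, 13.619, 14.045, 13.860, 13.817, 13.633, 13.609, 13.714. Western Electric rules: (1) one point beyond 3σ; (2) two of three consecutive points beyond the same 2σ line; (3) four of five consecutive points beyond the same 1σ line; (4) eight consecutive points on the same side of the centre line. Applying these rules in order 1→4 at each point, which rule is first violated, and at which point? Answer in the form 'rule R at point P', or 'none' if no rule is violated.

Zone of each point (C = within 1σ̂, B = 1σ̂–2σ̂, A = 2σ̂–3σ̂, * = beyond 3σ̂; sign = side of CL): 1:+C, 2:+C, 3:-*, 4:-C, 5:-C, 6:+C, 7:+C, 8:-C, 9:-B, 10:-C, 11:+B, 12:+C, 13:+C, 14:-C, 15:-C, 16:-C
Rule 1 (one point beyond the 3σ limits) is satisfied at point 3.

rule 1 at point 3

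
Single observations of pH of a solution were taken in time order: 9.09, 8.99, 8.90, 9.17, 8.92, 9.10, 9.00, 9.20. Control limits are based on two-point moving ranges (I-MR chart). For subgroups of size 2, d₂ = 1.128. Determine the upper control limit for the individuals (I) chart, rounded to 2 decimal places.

X̄ = (9.09 + 8.99 + 8.90 + 9.17 + 8.92 + 9.10 + 9.00 + 9.20) / 8 = 9.0463
Moving ranges: 0.10, 0.09, 0.27, 0.25, 0.18, 0.10, 0.20; M̄R̄ = 1.1900 / 7 = 0.1700
UCL = X̄ + 3·M̄R̄/d₂ = 9.0463 + 3 × 0.1700 / 1.128 = 9.4984

9.50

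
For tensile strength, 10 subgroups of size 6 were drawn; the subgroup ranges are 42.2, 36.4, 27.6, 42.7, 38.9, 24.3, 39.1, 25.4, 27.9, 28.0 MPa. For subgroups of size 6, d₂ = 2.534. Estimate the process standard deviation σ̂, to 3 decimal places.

13.122

R̄ = (42.2 + 36.4 + 27.6 + 42.7 + 38.9 + 24.3 + 39.1 + 25.4 + 27.9 + 28.0) / 10 = 33.2500
σ̂ = R̄ / d₂ = 33.2500 / 2.534 = 13.1215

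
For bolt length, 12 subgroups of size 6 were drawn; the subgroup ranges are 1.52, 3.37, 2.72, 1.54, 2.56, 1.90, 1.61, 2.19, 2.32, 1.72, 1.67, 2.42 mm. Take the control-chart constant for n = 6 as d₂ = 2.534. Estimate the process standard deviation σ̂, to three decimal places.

R̄ = (1.52 + 3.37 + 2.72 + 1.54 + 2.56 + 1.90 + 1.61 + 2.19 + 2.32 + 1.72 + 1.67 + 2.42) / 12 = 2.1283
σ̂ = R̄ / d₂ = 2.1283 / 2.534 = 0.8399

0.840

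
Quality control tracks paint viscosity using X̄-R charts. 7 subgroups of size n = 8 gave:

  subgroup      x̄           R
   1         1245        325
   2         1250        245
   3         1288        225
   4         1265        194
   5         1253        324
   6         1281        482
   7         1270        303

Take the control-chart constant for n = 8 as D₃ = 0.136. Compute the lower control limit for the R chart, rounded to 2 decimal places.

R̄ = (325 + 245 + 225 + 194 + 324 + 482 + 303) / 7 = 2098.0000 / 7 = 299.7143
LCL_R = D₃·R̄ = 0.136 × 299.7143 = 40.7611

40.76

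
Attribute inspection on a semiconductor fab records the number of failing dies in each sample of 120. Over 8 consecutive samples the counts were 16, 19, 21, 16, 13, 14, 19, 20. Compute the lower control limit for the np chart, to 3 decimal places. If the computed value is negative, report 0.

5.720

p̄ = Σdᵢ / (k·n) = 138 / (8 × 120) = 0.14375
LCL = np̄ − 3·√(np̄(1−p̄)) = 17.2500 − 3 × 3.8432 = 5.7204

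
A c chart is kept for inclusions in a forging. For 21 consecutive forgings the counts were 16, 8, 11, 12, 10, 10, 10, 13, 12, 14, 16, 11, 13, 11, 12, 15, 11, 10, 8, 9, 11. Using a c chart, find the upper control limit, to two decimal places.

21.78

c̄ = (16 + 8 + 11 + 12 + 10 + 10 + 10 + 13 + 12 + 14 + 16 + 11 + 13 + 11 + 12 + 15 + 11 + 10 + 8 + 9 + 11) / 21 = 243 / 21 = 11.5714
UCL = c̄ + 3√c̄ = 11.5714 + 3 × √11.5714 = 11.5714 + 3 × 3.4017 = 21.7765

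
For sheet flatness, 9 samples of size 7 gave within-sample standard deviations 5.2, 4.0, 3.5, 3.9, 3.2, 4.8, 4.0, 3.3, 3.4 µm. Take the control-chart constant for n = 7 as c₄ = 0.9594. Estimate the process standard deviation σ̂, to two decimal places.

4.09

s̄ = (5.2 + 4.0 + 3.5 + 3.9 + 3.2 + 4.8 + 4.0 + 3.3 + 3.4) / 9 = 3.9222
σ̂ = s̄ / c₄ = 3.9222 / 0.9594 = 4.0882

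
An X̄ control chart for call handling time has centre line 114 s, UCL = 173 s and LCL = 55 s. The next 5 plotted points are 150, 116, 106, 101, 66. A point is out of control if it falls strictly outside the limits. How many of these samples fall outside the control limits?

All 5 points lie within [55, 173].

0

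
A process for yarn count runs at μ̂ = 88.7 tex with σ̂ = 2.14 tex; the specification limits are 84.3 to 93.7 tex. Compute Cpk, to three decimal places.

Cpu = (USL − μ̂) / (3σ̂) = (93.7 − 88.7) / (3 × 2.14) = 0.7788; Cpl = (μ̂ − LSL) / (3σ̂) = (88.7 − 84.3) / (3 × 2.14) = 0.6854; Cpk = min(Cpu, Cpl) = 0.6854

0.685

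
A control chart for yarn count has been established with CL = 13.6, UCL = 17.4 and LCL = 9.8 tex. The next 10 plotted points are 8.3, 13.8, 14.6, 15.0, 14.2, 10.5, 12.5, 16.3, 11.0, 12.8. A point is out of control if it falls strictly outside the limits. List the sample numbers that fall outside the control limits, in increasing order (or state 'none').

1

Compare each point to [9.8, 17.4]: sample 1 = 8.3 < LCL.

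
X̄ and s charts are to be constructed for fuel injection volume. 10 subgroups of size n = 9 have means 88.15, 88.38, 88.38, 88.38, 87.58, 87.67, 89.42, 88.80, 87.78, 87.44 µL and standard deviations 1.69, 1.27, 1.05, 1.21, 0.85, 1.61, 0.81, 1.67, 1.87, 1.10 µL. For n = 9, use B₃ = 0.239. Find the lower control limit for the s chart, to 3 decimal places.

0.314

s̄ = (1.69 + 1.27 + 1.05 + 1.21 + 0.85 + 1.61 + 0.81 + 1.67 + 1.87 + 1.10) / 10 = 1.3130
LCL_s = B₃·s̄ = 0.239 × 1.3130 = 0.3138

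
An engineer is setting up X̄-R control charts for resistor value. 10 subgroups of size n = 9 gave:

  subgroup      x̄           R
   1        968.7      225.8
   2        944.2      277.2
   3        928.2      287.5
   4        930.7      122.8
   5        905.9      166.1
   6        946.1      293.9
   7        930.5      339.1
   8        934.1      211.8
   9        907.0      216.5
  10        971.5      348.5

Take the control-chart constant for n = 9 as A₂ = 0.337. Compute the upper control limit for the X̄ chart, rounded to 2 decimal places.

1020.58

X̄̄ = (968.7 + 944.2 + 928.2 + 930.7 + 905.9 + 946.1 + 930.5 + 934.1 + 907.0 + 971.5) / 10 = 9366.9000 / 10 = 936.6900
R̄ = (225.8 + 277.2 + 287.5 + 122.8 + 166.1 + 293.9 + 339.1 + 211.8 + 216.5 + 348.5) / 10 = 2489.2000 / 10 = 248.9200
UCL = X̄̄ + A₂·R̄ = 936.6900 + 0.337 × 248.9200 = 1020.5760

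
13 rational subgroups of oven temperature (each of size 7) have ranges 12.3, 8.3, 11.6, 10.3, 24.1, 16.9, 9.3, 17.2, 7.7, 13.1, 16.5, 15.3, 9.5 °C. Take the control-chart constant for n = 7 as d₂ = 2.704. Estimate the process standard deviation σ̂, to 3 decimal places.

R̄ = (12.3 + 8.3 + 11.6 + 10.3 + 24.1 + 16.9 + 9.3 + 17.2 + 7.7 + 13.1 + 16.5 + 15.3 + 9.5) / 13 = 13.2385
σ̂ = R̄ / d₂ = 13.2385 / 2.704 = 4.8959

4.896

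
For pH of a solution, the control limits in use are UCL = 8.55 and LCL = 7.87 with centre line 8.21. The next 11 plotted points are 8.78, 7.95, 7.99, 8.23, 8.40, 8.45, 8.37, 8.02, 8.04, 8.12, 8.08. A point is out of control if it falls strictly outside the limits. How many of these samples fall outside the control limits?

Compare each point to [7.87, 8.55]: sample 1 = 8.78 > UCL.

1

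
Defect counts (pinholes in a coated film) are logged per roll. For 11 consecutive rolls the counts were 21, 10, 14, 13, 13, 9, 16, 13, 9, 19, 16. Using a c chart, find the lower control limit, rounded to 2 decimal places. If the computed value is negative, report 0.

2.72

c̄ = (21 + 10 + 14 + 13 + 13 + 9 + 16 + 13 + 9 + 19 + 16) / 11 = 153 / 11 = 13.9091
LCL = c̄ − 3√c̄ = 13.9091 − 3 × 3.7295 = 2.7206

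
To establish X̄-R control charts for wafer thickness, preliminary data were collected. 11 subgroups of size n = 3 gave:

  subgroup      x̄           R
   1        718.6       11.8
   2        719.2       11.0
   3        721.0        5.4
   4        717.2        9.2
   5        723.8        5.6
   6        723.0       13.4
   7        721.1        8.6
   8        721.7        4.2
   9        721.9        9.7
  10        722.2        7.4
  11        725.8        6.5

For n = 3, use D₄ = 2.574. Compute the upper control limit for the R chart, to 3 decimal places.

21.715

R̄ = (11.8 + 11.0 + 5.4 + 9.2 + 5.6 + 13.4 + 8.6 + 4.2 + 9.7 + 7.4 + 6.5) / 11 = 92.8000 / 11 = 8.4364
UCL_R = D₄·R̄ = 2.574 × 8.4364 = 21.7152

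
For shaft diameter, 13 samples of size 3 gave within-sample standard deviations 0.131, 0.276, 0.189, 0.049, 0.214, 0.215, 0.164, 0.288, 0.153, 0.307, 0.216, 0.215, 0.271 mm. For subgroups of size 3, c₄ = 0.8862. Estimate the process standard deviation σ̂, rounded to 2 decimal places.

s̄ = (0.131 + 0.276 + 0.189 + 0.049 + 0.214 + 0.215 + 0.164 + 0.288 + 0.153 + 0.307 + 0.216 + 0.215 + 0.271) / 13 = 0.2068
σ̂ = s̄ / c₄ = 0.2068 / 0.8862 = 0.2333

0.23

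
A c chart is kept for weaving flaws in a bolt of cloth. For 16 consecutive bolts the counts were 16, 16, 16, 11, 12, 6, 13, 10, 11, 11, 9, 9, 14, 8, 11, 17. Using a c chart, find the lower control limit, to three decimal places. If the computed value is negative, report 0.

c̄ = (16 + 16 + 16 + 11 + 12 + 6 + 13 + 10 + 11 + 11 + 9 + 9 + 14 + 8 + 11 + 17) / 16 = 190 / 16 = 11.8750
LCL = c̄ − 3√c̄ = 11.8750 − 3 × 3.4460 = 1.5370

1.537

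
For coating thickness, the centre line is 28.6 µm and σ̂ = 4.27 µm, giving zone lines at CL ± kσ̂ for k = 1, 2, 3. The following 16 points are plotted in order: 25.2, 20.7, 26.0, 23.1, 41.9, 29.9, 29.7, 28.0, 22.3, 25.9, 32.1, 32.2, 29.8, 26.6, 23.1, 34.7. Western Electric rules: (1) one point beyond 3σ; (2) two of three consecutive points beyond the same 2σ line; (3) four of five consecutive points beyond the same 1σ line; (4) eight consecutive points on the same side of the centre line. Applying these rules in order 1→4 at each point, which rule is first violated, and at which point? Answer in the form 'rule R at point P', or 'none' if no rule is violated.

rule 1 at point 5

Zone of each point (C = within 1σ̂, B = 1σ̂–2σ̂, A = 2σ̂–3σ̂, * = beyond 3σ̂; sign = side of CL): 1:-C, 2:-B, 3:-C, 4:-B, 5:+*, 6:+C, 7:+C, 8:-C, 9:-B, 10:-C, 11:+C, 12:+C, 13:+C, 14:-C, 15:-B, 16:+B
Rule 1 (one point beyond the 3σ limits) is satisfied at point 5.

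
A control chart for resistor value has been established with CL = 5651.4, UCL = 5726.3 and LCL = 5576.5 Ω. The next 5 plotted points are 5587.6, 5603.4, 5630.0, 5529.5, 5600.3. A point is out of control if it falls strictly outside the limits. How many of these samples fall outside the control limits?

1

Compare each point to [5576.5, 5726.3]: sample 4 = 5529.5 < LCL.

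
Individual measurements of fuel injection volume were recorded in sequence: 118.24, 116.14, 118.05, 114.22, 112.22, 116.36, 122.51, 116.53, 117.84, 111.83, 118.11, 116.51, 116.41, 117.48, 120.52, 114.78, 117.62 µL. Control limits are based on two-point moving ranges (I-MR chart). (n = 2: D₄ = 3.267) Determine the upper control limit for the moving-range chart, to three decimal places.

11.047

Moving ranges: 2.10, 1.91, 3.83, 2.00, 4.14, 6.15, 5.98, 1.31, 6.01, 6.28, 1.60, 0.10, 1.07, 3.04, 5.74, 2.84; M̄R̄ = 54.1000 / 16 = 3.3813
UCL_MR = D₄·M̄R̄ = 3.267 × 3.3813 = 11.0465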